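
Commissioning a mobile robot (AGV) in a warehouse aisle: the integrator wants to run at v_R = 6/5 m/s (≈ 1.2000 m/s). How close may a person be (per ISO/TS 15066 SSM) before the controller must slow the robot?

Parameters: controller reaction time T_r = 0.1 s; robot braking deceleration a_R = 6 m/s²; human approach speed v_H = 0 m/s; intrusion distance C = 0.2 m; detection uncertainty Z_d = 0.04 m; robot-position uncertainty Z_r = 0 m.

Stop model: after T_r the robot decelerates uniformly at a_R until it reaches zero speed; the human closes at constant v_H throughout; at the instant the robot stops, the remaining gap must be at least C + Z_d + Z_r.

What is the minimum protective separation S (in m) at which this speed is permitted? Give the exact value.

S_min = 12/25 m = 0.4800 m

stop time T_s = (6/5)/6 = 0.2000 s
robot covers v_R·T_r = 1.2000·0.1000 = 0.1200 m before braking
robot under decel: 1.2000²/(2·6.0000) = 0.1200 m
human over T_r+T_s: 0.0000·(0.1000+0.2000) = 0.0000 m
margins: 0.2000+0.0400+0.0000 = 0.2400 m
S_min ≈ 0.1200+0.1200+0.0000+0.2400  ⇒  S_min = 12/25 m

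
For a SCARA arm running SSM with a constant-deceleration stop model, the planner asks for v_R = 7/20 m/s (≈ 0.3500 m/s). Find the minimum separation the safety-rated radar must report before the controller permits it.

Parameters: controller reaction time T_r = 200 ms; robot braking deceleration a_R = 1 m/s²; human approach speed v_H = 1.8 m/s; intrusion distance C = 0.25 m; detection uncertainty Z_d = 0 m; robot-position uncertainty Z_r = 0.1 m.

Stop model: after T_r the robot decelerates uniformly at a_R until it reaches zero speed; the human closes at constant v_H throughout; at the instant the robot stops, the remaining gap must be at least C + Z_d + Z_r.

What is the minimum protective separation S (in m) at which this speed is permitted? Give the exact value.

S_min = 1177/800 m = 1.4712 m

T_s = v_R/a_R = (7/20)/1 = 0.3500 s
robot in T_r: 0.3500·0.2000 = 0.0700 m
robot under decel: 0.3500²/(2·1.0000) = 0.0612 m
person approaches 1.8000·(0.2000+0.3500) = 0.9900 m
C+Z_d+Z_r = 0.2500+0.0000+0.1000 = 0.3500 m
S_min ≈ 0.0700+0.0612+0.9900+0.3500  ⇒  S_min = 1177/800 m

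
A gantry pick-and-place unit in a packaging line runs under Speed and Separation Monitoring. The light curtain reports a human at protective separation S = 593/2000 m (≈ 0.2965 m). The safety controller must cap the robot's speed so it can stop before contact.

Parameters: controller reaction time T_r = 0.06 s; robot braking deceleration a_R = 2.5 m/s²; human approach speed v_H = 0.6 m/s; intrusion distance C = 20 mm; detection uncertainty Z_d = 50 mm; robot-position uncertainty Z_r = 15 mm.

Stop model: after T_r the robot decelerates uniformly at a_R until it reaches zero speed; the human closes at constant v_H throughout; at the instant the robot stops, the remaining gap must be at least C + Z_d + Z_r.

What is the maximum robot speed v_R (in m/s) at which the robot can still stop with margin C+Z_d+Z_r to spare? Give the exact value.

v_R_max = 9/20 m/s = 0.4500 m/s

collect terms ⇒ (1/5)·v_R² + (3/10)·v_R + (-351/2000) = 0
  disc = (3/10)² − 4·(1/5)·(-351/2000) = 144/625 ; √disc = 12/25
  v_R = (−(3/10) + 12/25) / (2·(1/5)) = 9/20 m/s
check:
braking lasts T_s = (9/20)/(5/2) = 0.1800 s
reaction-phase robot travel = 0.4500·0.0600 = 0.0270 m
robot covers 0.4500·0.1800 − ½·2.5000·0.1800² = 0.0405 m while stopping
human closes 0.6000·0.2400 = 0.1440 m
C+Z_d+Z_r = 0.0200+0.0500+0.0150 = 0.0850 m
sum ≈ 0.0270+0.0405+0.1440+0.0850 ≈ 0.2965 m = S ✓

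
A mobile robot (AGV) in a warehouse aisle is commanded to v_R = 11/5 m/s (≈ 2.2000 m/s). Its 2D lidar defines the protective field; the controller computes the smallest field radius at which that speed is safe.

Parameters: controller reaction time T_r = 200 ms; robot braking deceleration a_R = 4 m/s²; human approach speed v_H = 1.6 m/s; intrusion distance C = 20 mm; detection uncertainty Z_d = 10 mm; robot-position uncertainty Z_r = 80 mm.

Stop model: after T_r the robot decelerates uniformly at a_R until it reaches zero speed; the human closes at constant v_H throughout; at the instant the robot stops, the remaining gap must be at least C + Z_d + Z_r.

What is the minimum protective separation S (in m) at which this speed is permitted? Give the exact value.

braking lasts T_s = (11/5)/4 = 0.5500 s
robot covers v_R·T_r = 2.2000·0.2000 = 0.4400 m before braking
braking distance = 2.2000²/(2·4.0000) = 0.6050 m
person approaches 1.6000·(0.2000+0.5500) = 1.2000 m
residual clearance needed = 0.0200+0.0100+0.0800 = 0.1100 m
S_min ≈ 0.4400+0.6050+1.2000+0.1100  ⇒  S_min = 471/200 m

S_min = 471/200 m = 2.3550 m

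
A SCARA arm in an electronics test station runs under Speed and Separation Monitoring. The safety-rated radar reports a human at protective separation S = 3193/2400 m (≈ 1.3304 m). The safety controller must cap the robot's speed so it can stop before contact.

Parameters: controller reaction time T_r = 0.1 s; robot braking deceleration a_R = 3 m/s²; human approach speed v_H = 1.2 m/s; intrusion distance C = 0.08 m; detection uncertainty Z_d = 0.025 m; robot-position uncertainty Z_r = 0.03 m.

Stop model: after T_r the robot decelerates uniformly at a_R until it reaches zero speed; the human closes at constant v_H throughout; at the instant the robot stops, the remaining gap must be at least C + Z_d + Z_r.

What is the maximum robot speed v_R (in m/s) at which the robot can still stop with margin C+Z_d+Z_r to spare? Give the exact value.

v_R_max = 29/20 m/s = 1.4500 m/s

quadratic (1/6)·v² + (1/2)·v + (-2581/2400) = 0
  disc = (1/2)² − 4·(1/6)·(-2581/2400) = 3481/3600 ; √disc = 59/60
  v_R = (−(1/2) + 59/60) / (2·(1/6)) = 29/20 m/s
check:
braking lasts T_s = (29/20)/3 = 0.4833 s
robot in T_r: 1.4500·0.1000 = 0.1450 m
robot under decel: 1.4500²/(2·3.0000) = 0.3504 m
human over T_r+T_s: 1.2000·(0.1000+0.4833) = 0.7000 m
residual clearance needed = 0.0800+0.0250+0.0300 = 0.1350 m
sum ≈ 0.1450+0.3504+0.7000+0.1350 ≈ 1.3304 m = S ✓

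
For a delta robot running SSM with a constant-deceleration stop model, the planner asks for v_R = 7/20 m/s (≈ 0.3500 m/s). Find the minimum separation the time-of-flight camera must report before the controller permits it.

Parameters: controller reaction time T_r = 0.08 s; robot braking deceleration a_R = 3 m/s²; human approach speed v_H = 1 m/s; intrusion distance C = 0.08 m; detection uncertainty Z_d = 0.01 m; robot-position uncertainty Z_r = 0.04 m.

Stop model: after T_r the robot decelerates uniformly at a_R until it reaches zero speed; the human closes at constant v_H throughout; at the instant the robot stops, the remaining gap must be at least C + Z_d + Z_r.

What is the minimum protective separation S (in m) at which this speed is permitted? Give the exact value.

T_s = v_R/a_R = (7/20)/3 = 0.1167 s
robot in T_r: 0.3500·0.0800 = 0.0280 m
robot covers 0.3500·0.1167 − ½·3.0000·0.1167² = 0.0204 m while stopping
human closes 1.0000·0.1967 = 0.1967 m
residual clearance needed = 0.0800+0.0100+0.0400 = 0.1300 m
S_min ≈ 0.0280+0.0204+0.1967+0.1300  ⇒  S_min = 4501/12000 m

S_min = 4501/12000 m = 0.3751 m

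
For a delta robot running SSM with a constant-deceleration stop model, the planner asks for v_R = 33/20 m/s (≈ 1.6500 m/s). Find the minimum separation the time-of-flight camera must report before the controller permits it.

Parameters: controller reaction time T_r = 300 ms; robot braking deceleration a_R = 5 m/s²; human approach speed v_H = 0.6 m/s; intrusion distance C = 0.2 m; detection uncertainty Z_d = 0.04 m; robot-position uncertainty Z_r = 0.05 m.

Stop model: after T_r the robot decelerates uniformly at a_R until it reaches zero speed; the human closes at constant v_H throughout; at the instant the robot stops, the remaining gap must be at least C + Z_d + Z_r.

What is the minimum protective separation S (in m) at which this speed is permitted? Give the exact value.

braking lasts T_s = (33/20)/5 = 0.3300 s
robot covers v_R·T_r = 1.6500·0.3000 = 0.4950 m before braking
braking distance = 1.6500²/(2·5.0000) = 0.2722 m
person approaches 0.6000·(0.3000+0.3300) = 0.3780 m
C+Z_d+Z_r = 0.2000+0.0400+0.0500 = 0.2900 m
S_min ≈ 0.4950+0.2722+0.3780+0.2900  ⇒  S_min = 5741/4000 m

S_min = 5741/4000 m = 1.4352 m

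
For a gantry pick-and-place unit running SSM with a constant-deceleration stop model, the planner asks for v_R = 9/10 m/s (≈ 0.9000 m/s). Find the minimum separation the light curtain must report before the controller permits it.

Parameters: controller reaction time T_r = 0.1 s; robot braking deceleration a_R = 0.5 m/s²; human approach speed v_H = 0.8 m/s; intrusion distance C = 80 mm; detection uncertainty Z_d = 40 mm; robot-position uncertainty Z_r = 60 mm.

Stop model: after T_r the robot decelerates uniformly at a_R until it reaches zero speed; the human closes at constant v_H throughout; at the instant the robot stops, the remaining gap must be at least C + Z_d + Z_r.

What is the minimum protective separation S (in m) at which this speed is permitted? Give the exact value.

braking lasts T_s = (9/10)/(1/2) = 1.8000 s
robot in T_r: 0.9000·0.1000 = 0.0900 m
braking distance = 0.9000²/(2·0.5000) = 0.8100 m
person approaches 0.8000·(0.1000+1.8000) = 1.5200 m
residual clearance needed = 0.0800+0.0400+0.0600 = 0.1800 m
S_min ≈ 0.0900+0.8100+1.5200+0.1800  ⇒  S_min = 13/5 m

S_min = 13/5 m = 2.6000 m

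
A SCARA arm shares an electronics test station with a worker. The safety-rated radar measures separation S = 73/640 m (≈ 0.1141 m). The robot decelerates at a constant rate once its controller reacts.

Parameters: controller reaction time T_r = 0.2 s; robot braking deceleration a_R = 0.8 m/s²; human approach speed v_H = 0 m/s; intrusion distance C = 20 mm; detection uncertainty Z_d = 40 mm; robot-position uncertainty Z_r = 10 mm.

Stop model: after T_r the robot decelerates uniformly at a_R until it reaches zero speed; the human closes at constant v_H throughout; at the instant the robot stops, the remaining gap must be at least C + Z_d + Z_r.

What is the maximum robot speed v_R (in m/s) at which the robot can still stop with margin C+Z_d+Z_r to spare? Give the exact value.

at the boundary: (5/8)·v² + (1/5)·v + (-141/3200) = 0
  disc = (1/5)² − 4·(5/8)·(-141/3200) = 961/6400 ; √disc = 31/80
  v_R = (−(1/5) + 31/80) / (2·(5/8)) = 3/20 m/s
check:
stop time T_s = (3/20)/(4/5) = 0.1875 s
reaction-phase robot travel = 0.1500·0.2000 = 0.0300 m
robot under decel: 0.1500²/(2·0.8000) = 0.0141 m
person approaches 0.0000·(0.2000+0.1875) = 0.0000 m
margins: 0.0200+0.0400+0.0100 = 0.0700 m
sum ≈ 0.0300+0.0141+0.0000+0.0700 ≈ 0.1141 m = S ✓

v_R_max = 3/20 m/s = 0.1500 m/s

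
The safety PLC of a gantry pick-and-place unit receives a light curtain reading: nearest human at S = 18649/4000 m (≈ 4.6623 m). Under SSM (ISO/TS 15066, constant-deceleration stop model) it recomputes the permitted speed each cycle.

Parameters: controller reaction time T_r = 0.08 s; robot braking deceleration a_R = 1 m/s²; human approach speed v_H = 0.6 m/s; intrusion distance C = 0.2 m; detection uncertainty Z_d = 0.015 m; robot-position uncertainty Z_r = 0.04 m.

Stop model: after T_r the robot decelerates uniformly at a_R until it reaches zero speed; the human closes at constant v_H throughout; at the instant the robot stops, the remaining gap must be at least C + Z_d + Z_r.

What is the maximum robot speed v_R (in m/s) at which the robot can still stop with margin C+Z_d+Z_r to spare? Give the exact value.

v_R_max = 47/20 m/s = 2.3500 m/s

at the boundary: (1/2)·v² + (17/25)·v + (-17437/4000) = 0
  disc = (17/25)² − 4·(1/2)·(-17437/4000) = 91809/10000 ; √disc = 303/100
  v_R = (−(17/25) + 303/100) / (2·(1/2)) = 47/20 m/s
check:
braking lasts T_s = (47/20)/1 = 2.3500 s
robot covers v_R·T_r = 2.3500·0.0800 = 0.1880 m before braking
braking distance = 2.3500²/(2·1.0000) = 2.7612 m
human closes 0.6000·2.4300 = 1.4580 m
C+Z_d+Z_r = 0.2000+0.0150+0.0400 = 0.2550 m
sum ≈ 0.1880+2.7612+1.4580+0.2550 ≈ 4.6623 m = S ✓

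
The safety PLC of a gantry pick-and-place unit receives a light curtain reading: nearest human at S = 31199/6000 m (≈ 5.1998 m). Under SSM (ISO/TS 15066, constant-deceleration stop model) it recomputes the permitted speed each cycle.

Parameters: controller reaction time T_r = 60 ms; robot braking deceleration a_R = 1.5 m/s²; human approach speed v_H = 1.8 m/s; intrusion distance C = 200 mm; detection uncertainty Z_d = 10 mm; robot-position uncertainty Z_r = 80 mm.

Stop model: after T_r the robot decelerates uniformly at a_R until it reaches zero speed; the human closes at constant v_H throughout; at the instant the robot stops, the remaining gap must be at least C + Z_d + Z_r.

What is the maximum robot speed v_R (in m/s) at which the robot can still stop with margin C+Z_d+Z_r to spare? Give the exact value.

collect terms ⇒ (1/3)·v_R² + (63/50)·v_R + (-28811/6000) = 0
  disc = (63/50)² − 4·(1/3)·(-28811/6000) = 44944/5625 ; √disc = 212/75
  v_R = (−(63/50) + 212/75) / (2·(1/3)) = 47/20 m/s
check:
stop time T_s = (47/20)/(3/2) = 1.5667 s
reaction-phase robot travel = 2.3500·0.0600 = 0.1410 m
braking distance = 2.3500²/(2·1.5000) = 1.8408 m
human over T_r+T_s: 1.8000·(0.0600+1.5667) = 2.9280 m
residual clearance needed = 0.2000+0.0100+0.0800 = 0.2900 m
sum ≈ 0.1410+1.8408+2.9280+0.2900 ≈ 5.1998 m = S ✓

v_R_max = 47/20 m/s = 2.3500 m/s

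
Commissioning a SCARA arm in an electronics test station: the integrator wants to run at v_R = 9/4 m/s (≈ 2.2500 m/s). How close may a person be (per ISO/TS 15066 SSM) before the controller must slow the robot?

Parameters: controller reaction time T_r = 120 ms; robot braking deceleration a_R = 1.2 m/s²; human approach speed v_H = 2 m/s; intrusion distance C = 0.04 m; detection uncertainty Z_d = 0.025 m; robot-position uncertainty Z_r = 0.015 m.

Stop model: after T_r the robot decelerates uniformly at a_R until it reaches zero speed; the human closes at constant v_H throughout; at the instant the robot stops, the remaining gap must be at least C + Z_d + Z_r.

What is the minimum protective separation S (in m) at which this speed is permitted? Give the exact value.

S_min = 10319/1600 m = 6.4494 m

braking lasts T_s = (9/4)/(6/5) = 1.8750 s
robot covers v_R·T_r = 2.2500·0.1200 = 0.2700 m before braking
robot under decel: 2.2500²/(2·1.2000) = 2.1094 m
human over T_r+T_s: 2.0000·(0.1200+1.8750) = 3.9900 m
residual clearance needed = 0.0400+0.0250+0.0150 = 0.0800 m
S_min ≈ 0.2700+2.1094+3.9900+0.0800  ⇒  S_min = 10319/1600 m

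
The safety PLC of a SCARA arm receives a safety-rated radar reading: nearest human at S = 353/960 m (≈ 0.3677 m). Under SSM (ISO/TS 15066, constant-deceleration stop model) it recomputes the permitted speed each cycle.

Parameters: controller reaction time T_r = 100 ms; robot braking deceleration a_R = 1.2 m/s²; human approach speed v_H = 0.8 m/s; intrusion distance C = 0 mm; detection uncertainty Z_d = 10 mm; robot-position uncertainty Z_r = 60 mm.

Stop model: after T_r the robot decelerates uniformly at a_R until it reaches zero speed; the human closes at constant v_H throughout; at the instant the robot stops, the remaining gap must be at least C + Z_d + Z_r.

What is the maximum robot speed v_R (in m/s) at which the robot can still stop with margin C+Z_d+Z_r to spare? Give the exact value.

at the boundary: (5/12)·v² + (23/30)·v + (-209/960) = 0
  disc = (23/30)² − 4·(5/12)·(-209/960) = 1521/1600 ; √disc = 39/40
  v_R = (−(23/30) + 39/40) / (2·(5/12)) = 1/4 m/s
check:
T_s = v_R/a_R = (1/4)/(6/5) = 0.2083 s
robot in T_r: 0.2500·0.1000 = 0.0250 m
braking distance = 0.2500²/(2·1.2000) = 0.0260 m
person approaches 0.8000·(0.1000+0.2083) = 0.2467 m
margins: 0.0000+0.0100+0.0600 = 0.0700 m
sum ≈ 0.0250+0.0260+0.2467+0.0700 ≈ 0.3677 m = S ✓

v_R_max = 1/4 m/s = 0.2500 m/s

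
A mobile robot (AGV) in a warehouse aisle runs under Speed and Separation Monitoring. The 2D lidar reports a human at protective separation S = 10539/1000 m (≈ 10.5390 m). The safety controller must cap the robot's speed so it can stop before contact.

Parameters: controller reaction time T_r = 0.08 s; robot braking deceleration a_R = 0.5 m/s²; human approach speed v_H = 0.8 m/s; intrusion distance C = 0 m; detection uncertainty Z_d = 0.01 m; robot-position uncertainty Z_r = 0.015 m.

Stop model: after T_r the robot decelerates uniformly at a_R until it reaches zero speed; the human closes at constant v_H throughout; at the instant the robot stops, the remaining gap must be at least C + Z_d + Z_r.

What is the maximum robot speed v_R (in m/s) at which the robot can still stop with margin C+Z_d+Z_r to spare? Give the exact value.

v_R_max = 5/2 m/s = 2.5000 m/s

quadratic (1)·v² + (42/25)·v + (-209/20) = 0
  disc = (42/25)² − 4·(1)·(-209/20) = 27889/625 ; √disc = 167/25
  v_R = (−(42/25) + 167/25) / (2·(1)) = 5/2 m/s
check:
T_s = v_R/a_R = (5/2)/(1/2) = 5.0000 s
robot in T_r: 2.5000·0.0800 = 0.2000 m
robot covers 2.5000·5.0000 − ½·0.5000·5.0000² = 6.2500 m while stopping
person approaches 0.8000·(0.0800+5.0000) = 4.0640 m
margins: 0.0000+0.0100+0.0150 = 0.0250 m
sum ≈ 0.2000+6.2500+4.0640+0.0250 ≈ 10.5390 m = S ✓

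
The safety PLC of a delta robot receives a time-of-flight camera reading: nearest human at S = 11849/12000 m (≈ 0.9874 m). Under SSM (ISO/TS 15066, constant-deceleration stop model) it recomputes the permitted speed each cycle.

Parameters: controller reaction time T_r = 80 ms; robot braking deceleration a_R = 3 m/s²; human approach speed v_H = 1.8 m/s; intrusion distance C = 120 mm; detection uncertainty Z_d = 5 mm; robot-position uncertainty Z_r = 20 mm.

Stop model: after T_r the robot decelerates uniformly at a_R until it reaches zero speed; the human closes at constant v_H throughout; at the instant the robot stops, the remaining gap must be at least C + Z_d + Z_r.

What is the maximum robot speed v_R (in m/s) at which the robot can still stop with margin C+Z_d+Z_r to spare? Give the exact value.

collect terms ⇒ (1/6)·v_R² + (17/25)·v_R + (-8381/12000) = 0
  disc = (17/25)² − 4·(1/6)·(-8381/12000) = 83521/90000 ; √disc = 289/300
  v_R = (−(17/25) + 289/300) / (2·(1/6)) = 17/20 m/s
check:
braking lasts T_s = (17/20)/3 = 0.2833 s
reaction-phase robot travel = 0.8500·0.0800 = 0.0680 m
robot under decel: 0.8500²/(2·3.0000) = 0.1204 m
human closes 1.8000·0.3633 = 0.6540 m
residual clearance needed = 0.1200+0.0050+0.0200 = 0.1450 m
sum ≈ 0.0680+0.1204+0.6540+0.1450 ≈ 0.9874 m = S ✓

v_R_max = 17/20 m/s = 0.8500 m/s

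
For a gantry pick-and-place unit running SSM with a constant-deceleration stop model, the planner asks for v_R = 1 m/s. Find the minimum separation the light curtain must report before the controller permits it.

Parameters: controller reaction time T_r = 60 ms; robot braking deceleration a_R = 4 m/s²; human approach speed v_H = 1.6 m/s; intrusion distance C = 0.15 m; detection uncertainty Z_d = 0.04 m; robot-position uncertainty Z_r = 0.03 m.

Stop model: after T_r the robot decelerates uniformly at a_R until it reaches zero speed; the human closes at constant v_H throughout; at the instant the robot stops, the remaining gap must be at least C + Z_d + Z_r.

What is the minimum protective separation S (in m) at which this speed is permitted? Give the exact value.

S_min = 901/1000 m = 0.9010 m

T_s = v_R/a_R = 1/4 = 0.2500 s
robot in T_r: 1.0000·0.0600 = 0.0600 m
robot covers 1.0000·0.2500 − ½·4.0000·0.2500² = 0.1250 m while stopping
human over T_r+T_s: 1.6000·(0.0600+0.2500) = 0.4960 m
margins: 0.1500+0.0400+0.0300 = 0.2200 m
S_min ≈ 0.0600+0.1250+0.4960+0.2200  ⇒  S_min = 901/1000 m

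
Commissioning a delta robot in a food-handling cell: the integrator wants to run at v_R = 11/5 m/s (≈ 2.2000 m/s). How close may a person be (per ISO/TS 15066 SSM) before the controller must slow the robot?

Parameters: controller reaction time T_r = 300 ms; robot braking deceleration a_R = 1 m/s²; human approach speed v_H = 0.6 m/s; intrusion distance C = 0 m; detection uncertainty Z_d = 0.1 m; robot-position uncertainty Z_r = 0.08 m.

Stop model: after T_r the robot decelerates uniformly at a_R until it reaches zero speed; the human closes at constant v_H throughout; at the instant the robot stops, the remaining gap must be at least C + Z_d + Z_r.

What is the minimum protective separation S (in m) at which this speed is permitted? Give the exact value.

stop time T_s = (11/5)/1 = 2.2000 s
robot in T_r: 2.2000·0.3000 = 0.6600 m
robot covers 2.2000·2.2000 − ½·1.0000·2.2000² = 2.4200 m while stopping
human over T_r+T_s: 0.6000·(0.3000+2.2000) = 1.5000 m
margins: 0.0000+0.1000+0.0800 = 0.1800 m
S_min ≈ 0.6600+2.4200+1.5000+0.1800  ⇒  S_min = 119/25 m

S_min = 119/25 m = 4.7600 m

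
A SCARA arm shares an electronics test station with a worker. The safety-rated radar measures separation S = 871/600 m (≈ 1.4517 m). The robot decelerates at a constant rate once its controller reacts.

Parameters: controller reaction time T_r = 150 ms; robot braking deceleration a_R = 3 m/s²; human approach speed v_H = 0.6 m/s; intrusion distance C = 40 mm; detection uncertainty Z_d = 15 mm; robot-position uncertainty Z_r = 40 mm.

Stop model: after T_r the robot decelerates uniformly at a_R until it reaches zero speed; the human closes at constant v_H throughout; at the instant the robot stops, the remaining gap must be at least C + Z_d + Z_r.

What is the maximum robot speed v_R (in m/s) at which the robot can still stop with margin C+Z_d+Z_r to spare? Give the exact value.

at the boundary: (1/6)·v² + (7/20)·v + (-19/15) = 0
  disc = (7/20)² − 4·(1/6)·(-19/15) = 3481/3600 ; √disc = 59/60
  v_R = (−(7/20) + 59/60) / (2·(1/6)) = 19/10 m/s
check:
stop time T_s = (19/10)/3 = 0.6333 s
robot in T_r: 1.9000·0.1500 = 0.2850 m
braking distance = 1.9000²/(2·3.0000) = 0.6017 m
human over T_r+T_s: 0.6000·(0.1500+0.6333) = 0.4700 m
C+Z_d+Z_r = 0.0400+0.0150+0.0400 = 0.0950 m
sum ≈ 0.2850+0.6017+0.4700+0.0950 ≈ 1.4517 m = S ✓

v_R_max = 19/10 m/s = 1.9000 m/s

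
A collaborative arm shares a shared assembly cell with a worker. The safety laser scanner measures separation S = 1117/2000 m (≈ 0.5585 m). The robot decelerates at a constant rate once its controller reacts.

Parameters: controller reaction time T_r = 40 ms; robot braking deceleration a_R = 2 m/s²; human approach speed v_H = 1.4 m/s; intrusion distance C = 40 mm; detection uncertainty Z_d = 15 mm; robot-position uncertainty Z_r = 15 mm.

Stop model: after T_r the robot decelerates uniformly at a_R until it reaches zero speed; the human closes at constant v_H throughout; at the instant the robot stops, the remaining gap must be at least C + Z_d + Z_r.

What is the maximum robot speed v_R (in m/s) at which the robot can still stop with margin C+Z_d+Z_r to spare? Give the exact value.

quadratic (1/4)·v² + (37/50)·v + (-173/400) = 0
  disc = (37/50)² − 4·(1/4)·(-173/400) = 9801/10000 ; √disc = 99/100
  v_R = (−(37/50) + 99/100) / (2·(1/4)) = 1/2 m/s
check:
braking lasts T_s = (1/2)/2 = 0.2500 s
robot covers v_R·T_r = 0.5000·0.0400 = 0.0200 m before braking
braking distance = 0.5000²/(2·2.0000) = 0.0625 m
human closes 1.4000·0.2900 = 0.4060 m
margins: 0.0400+0.0150+0.0150 = 0.0700 m
sum ≈ 0.0200+0.0625+0.4060+0.0700 ≈ 0.5585 m = S ✓

v_R_max = 1/2 m/s = 0.5000 m/s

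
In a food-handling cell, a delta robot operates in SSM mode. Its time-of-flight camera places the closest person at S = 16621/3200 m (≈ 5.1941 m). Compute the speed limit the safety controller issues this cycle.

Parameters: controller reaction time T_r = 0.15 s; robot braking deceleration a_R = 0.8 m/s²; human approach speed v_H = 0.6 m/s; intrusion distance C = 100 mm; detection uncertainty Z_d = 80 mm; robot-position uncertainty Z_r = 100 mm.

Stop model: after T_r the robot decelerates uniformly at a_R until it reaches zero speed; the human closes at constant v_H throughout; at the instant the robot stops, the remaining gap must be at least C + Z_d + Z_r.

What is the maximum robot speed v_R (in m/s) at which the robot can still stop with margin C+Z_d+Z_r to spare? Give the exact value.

v_R_max = 43/20 m/s = 2.1500 m/s

quadratic (5/8)·v² + (9/10)·v + (-15437/3200) = 0
  disc = (9/10)² − 4·(5/8)·(-15437/3200) = 82369/6400 ; √disc = 287/80
  v_R = (−(9/10) + 287/80) / (2·(5/8)) = 43/20 m/s
check:
braking lasts T_s = (43/20)/(4/5) = 2.6875 s
robot in T_r: 2.1500·0.1500 = 0.3225 m
robot covers 2.1500·2.6875 − ½·0.8000·2.6875² = 2.8891 m while stopping
human closes 0.6000·2.8375 = 1.7025 m
residual clearance needed = 0.1000+0.0800+0.1000 = 0.2800 m
sum ≈ 0.3225+2.8891+1.7025+0.2800 ≈ 5.1941 m = S ✓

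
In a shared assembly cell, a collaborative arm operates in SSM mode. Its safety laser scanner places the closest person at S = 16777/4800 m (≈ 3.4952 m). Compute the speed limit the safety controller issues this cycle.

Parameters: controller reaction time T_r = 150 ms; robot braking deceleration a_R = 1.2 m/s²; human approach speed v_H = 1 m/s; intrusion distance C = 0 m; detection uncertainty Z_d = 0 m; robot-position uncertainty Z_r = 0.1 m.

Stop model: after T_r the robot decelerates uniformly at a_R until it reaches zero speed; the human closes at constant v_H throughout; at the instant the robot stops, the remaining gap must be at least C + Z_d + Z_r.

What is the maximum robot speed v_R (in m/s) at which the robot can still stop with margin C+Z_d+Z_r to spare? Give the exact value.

collect terms ⇒ (5/12)·v_R² + (59/60)·v_R + (-15577/4800) = 0
  disc = (59/60)² − 4·(5/12)·(-15577/4800) = 10201/1600 ; √disc = 101/40
  v_R = (−(59/60) + 101/40) / (2·(5/12)) = 37/20 m/s
check:
braking lasts T_s = (37/20)/(6/5) = 1.5417 s
robot in T_r: 1.8500·0.1500 = 0.2775 m
braking distance = 1.8500²/(2·1.2000) = 1.4260 m
human over T_r+T_s: 1.0000·(0.1500+1.5417) = 1.6917 m
C+Z_d+Z_r = 0.0000+0.0000+0.1000 = 0.1000 m
sum ≈ 0.2775+1.4260+1.6917+0.1000 ≈ 3.4952 m = S ✓

v_R_max = 37/20 m/s = 1.8500 m/s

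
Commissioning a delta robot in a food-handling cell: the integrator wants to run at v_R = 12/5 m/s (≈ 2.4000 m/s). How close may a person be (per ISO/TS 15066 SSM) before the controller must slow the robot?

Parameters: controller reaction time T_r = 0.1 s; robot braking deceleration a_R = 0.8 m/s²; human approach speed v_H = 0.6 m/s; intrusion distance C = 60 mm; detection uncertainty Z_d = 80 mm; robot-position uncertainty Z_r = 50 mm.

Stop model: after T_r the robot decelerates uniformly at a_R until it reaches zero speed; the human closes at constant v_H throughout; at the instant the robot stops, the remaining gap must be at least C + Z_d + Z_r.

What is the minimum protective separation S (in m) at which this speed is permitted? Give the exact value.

stop time T_s = (12/5)/(4/5) = 3.0000 s
reaction-phase robot travel = 2.4000·0.1000 = 0.2400 m
robot under decel: 2.4000²/(2·0.8000) = 3.6000 m
human closes 0.6000·3.1000 = 1.8600 m
C+Z_d+Z_r = 0.0600+0.0800+0.0500 = 0.1900 m
S_min ≈ 0.2400+3.6000+1.8600+0.1900  ⇒  S_min = 589/100 m

S_min = 589/100 m = 5.8900 m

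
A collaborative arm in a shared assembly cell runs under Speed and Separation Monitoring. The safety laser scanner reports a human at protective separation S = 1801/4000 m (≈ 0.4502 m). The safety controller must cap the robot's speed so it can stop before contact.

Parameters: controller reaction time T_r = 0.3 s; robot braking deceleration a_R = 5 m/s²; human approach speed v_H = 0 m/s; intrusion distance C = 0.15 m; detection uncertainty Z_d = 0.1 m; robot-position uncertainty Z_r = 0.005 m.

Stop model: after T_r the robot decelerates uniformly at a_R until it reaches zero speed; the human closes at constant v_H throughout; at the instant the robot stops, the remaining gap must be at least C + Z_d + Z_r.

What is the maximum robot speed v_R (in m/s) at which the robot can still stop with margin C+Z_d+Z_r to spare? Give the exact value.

collect terms ⇒ (1/10)·v_R² + (3/10)·v_R + (-781/4000) = 0
  disc = (3/10)² − 4·(1/10)·(-781/4000) = 1681/10000 ; √disc = 41/100
  v_R = (−(3/10) + 41/100) / (2·(1/10)) = 11/20 m/s
check:
braking lasts T_s = (11/20)/5 = 0.1100 s
reaction-phase robot travel = 0.5500·0.3000 = 0.1650 m
robot under decel: 0.5500²/(2·5.0000) = 0.0302 m
human closes 0.0000·0.4100 = 0.0000 m
C+Z_d+Z_r = 0.1500+0.1000+0.0050 = 0.2550 m
sum ≈ 0.1650+0.0302+0.0000+0.2550 ≈ 0.4502 m = S ✓

v_R_max = 11/20 m/s = 0.5500 m/s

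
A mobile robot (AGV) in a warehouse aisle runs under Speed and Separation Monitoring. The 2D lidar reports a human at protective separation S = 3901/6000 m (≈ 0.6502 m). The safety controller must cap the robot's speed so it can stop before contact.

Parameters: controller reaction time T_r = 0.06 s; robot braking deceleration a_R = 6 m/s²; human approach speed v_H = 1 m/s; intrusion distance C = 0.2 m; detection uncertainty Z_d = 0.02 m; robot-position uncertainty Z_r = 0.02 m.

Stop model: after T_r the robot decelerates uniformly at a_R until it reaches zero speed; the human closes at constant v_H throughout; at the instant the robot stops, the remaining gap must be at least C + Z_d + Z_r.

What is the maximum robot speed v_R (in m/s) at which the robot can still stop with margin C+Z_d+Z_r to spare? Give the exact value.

v_R_max = 11/10 m/s = 1.1000 m/s

collect terms ⇒ (1/12)·v_R² + (17/75)·v_R + (-2101/6000) = 0
  disc = (17/75)² − 4·(1/12)·(-2101/6000) = 1681/10000 ; √disc = 41/100
  v_R = (−(17/75) + 41/100) / (2·(1/12)) = 11/10 m/s
check:
stop time T_s = (11/10)/6 = 0.1833 s
robot covers v_R·T_r = 1.1000·0.0600 = 0.0660 m before braking
braking distance = 1.1000²/(2·6.0000) = 0.1008 m
human closes 1.0000·0.2433 = 0.2433 m
residual clearance needed = 0.2000+0.0200+0.0200 = 0.2400 m
sum ≈ 0.0660+0.1008+0.2433+0.2400 ≈ 0.6502 m = S ✓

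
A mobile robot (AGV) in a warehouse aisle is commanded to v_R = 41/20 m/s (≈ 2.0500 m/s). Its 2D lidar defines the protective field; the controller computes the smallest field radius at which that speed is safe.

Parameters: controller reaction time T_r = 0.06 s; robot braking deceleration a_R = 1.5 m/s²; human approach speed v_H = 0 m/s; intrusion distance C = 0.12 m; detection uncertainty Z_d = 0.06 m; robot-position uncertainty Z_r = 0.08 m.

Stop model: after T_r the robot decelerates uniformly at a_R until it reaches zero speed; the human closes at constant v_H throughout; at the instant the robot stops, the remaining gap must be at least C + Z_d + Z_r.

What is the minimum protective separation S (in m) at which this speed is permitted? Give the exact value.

stop time T_s = (41/20)/(3/2) = 1.3667 s
robot in T_r: 2.0500·0.0600 = 0.1230 m
braking distance = 2.0500²/(2·1.5000) = 1.4008 m
person approaches 0.0000·(0.0600+1.3667) = 0.0000 m
C+Z_d+Z_r = 0.1200+0.0600+0.0800 = 0.2600 m
S_min ≈ 0.1230+1.4008+0.0000+0.2600  ⇒  S_min = 10703/6000 m

S_min = 10703/6000 m = 1.7838 m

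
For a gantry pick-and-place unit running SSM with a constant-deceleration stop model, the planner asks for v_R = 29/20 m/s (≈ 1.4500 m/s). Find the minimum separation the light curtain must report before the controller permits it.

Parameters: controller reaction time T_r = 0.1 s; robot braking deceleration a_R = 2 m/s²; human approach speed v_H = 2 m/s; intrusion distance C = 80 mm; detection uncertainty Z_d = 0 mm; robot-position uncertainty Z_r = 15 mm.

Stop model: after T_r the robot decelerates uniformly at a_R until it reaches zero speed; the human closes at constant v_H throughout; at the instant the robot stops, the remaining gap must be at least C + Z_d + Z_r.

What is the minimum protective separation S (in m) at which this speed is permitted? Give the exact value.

T_s = v_R/a_R = (29/20)/2 = 0.7250 s
reaction-phase robot travel = 1.4500·0.1000 = 0.1450 m
braking distance = 1.4500²/(2·2.0000) = 0.5256 m
human over T_r+T_s: 2.0000·(0.1000+0.7250) = 1.6500 m
C+Z_d+Z_r = 0.0800+0.0000+0.0150 = 0.0950 m
S_min ≈ 0.1450+0.5256+1.6500+0.0950  ⇒  S_min = 773/320 m

S_min = 773/320 m = 2.4156 m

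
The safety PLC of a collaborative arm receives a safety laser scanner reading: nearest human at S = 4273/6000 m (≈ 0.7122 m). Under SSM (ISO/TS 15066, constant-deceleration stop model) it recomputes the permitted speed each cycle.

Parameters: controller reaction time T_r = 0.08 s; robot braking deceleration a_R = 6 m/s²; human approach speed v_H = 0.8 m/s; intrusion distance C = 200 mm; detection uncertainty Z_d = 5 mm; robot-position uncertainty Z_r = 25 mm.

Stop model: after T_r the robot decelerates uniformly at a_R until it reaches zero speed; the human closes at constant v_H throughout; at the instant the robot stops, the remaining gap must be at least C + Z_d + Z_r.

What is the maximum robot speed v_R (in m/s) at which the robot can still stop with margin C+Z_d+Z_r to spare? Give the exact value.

v_R_max = 13/10 m/s = 1.3000 m/s

quadratic (1/12)·v² + (16/75)·v + (-2509/6000) = 0
  disc = (16/75)² − 4·(1/12)·(-2509/6000) = 1849/10000 ; √disc = 43/100
  v_R = (−(16/75) + 43/100) / (2·(1/12)) = 13/10 m/s
check:
T_s = v_R/a_R = (13/10)/6 = 0.2167 s
reaction-phase robot travel = 1.3000·0.0800 = 0.1040 m
braking distance = 1.3000²/(2·6.0000) = 0.1408 m
human over T_r+T_s: 0.8000·(0.0800+0.2167) = 0.2373 m
C+Z_d+Z_r = 0.2000+0.0050+0.0250 = 0.2300 m
sum ≈ 0.1040+0.1408+0.2373+0.2300 ≈ 0.7122 m = S ✓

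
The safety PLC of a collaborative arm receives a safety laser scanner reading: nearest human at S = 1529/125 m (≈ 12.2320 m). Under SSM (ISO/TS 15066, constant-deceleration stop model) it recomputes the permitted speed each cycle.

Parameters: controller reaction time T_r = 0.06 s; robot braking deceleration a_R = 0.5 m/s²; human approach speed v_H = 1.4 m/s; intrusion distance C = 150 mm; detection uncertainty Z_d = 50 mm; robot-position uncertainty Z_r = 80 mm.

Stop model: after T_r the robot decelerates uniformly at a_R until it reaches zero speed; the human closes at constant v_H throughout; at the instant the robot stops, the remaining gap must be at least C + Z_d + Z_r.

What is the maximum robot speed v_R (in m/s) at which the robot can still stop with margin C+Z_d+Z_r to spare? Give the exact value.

v_R_max = 23/10 m/s = 2.3000 m/s

quadratic (1)·v² + (143/50)·v + (-2967/250) = 0
  disc = (143/50)² − 4·(1)·(-2967/250) = 139129/2500 ; √disc = 373/50
  v_R = (−(143/50) + 373/50) / (2·(1)) = 23/10 m/s
check:
T_s = v_R/a_R = (23/10)/(1/2) = 4.6000 s
robot in T_r: 2.3000·0.0600 = 0.1380 m
robot covers 2.3000·4.6000 − ½·0.5000·4.6000² = 5.2900 m while stopping
human over T_r+T_s: 1.4000·(0.0600+4.6000) = 6.5240 m
C+Z_d+Z_r = 0.1500+0.0500+0.0800 = 0.2800 m
sum ≈ 0.1380+5.2900+6.5240+0.2800 ≈ 12.2320 m = S ✓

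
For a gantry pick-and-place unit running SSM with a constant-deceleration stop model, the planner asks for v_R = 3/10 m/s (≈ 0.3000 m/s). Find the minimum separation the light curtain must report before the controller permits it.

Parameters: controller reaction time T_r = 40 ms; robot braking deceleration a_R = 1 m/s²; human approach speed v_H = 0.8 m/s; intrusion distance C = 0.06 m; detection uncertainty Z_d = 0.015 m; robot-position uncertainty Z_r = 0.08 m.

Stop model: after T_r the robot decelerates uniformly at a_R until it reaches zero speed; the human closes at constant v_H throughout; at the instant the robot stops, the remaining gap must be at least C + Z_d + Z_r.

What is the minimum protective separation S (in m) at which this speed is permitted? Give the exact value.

stop time T_s = (3/10)/1 = 0.3000 s
robot in T_r: 0.3000·0.0400 = 0.0120 m
robot covers 0.3000·0.3000 − ½·1.0000·0.3000² = 0.0450 m while stopping
human closes 0.8000·0.3400 = 0.2720 m
C+Z_d+Z_r = 0.0600+0.0150+0.0800 = 0.1550 m
S_min ≈ 0.0120+0.0450+0.2720+0.1550  ⇒  S_min = 121/250 m

S_min = 121/250 m = 0.4840 m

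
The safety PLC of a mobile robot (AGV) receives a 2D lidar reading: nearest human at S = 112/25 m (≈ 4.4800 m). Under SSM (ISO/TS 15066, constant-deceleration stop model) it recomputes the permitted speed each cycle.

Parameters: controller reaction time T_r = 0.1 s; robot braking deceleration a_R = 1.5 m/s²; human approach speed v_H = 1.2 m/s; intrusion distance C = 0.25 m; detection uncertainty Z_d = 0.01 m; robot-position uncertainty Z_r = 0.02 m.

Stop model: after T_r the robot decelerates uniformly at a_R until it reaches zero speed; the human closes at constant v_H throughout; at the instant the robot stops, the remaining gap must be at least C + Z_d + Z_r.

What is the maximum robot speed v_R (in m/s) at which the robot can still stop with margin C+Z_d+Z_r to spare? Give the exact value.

collect terms ⇒ (1/3)·v_R² + (9/10)·v_R + (-102/25) = 0
  disc = (9/10)² − 4·(1/3)·(-102/25) = 25/4 ; √disc = 5/2
  v_R = (−(9/10) + 5/2) / (2·(1/3)) = 12/5 m/s
check:
stop time T_s = (12/5)/(3/2) = 1.6000 s
reaction-phase robot travel = 2.4000·0.1000 = 0.2400 m
braking distance = 2.4000²/(2·1.5000) = 1.9200 m
human over T_r+T_s: 1.2000·(0.1000+1.6000) = 2.0400 m
margins: 0.2500+0.0100+0.0200 = 0.2800 m
sum ≈ 0.2400+1.9200+2.0400+0.2800 ≈ 4.4800 m = S ✓

v_R_max = 12/5 m/s = 2.4000 m/s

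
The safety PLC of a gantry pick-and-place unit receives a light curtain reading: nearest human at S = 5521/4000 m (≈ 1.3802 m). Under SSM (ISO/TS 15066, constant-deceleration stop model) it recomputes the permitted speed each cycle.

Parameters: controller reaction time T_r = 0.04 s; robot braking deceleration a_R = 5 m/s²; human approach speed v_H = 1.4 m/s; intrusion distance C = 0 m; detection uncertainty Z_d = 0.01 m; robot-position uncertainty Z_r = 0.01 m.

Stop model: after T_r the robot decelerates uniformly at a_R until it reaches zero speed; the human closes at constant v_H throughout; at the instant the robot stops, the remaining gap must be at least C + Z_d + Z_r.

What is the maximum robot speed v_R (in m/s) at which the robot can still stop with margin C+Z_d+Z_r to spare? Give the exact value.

collect terms ⇒ (1/10)·v_R² + (8/25)·v_R + (-5217/4000) = 0
  disc = (8/25)² − 4·(1/10)·(-5217/4000) = 6241/10000 ; √disc = 79/100
  v_R = (−(8/25) + 79/100) / (2·(1/10)) = 47/20 m/s
check:
braking lasts T_s = (47/20)/5 = 0.4700 s
robot in T_r: 2.3500·0.0400 = 0.0940 m
robot covers 2.3500·0.4700 − ½·5.0000·0.4700² = 0.5523 m while stopping
human closes 1.4000·0.5100 = 0.7140 m
residual clearance needed = 0.0000+0.0100+0.0100 = 0.0200 m
sum ≈ 0.0940+0.5523+0.7140+0.0200 ≈ 1.3802 m = S ✓

v_R_max = 47/20 m/s = 2.3500 m/s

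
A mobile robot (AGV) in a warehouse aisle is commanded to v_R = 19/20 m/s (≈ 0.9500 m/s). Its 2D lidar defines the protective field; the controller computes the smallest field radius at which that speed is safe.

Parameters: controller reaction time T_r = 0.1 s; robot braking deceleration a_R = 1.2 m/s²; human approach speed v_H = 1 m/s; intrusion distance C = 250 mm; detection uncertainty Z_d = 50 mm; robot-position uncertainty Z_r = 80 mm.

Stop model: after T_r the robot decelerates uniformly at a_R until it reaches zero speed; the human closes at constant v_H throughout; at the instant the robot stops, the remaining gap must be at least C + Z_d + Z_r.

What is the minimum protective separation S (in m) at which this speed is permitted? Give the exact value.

stop time T_s = (19/20)/(6/5) = 0.7917 s
robot in T_r: 0.9500·0.1000 = 0.0950 m
braking distance = 0.9500²/(2·1.2000) = 0.3760 m
person approaches 1.0000·(0.1000+0.7917) = 0.8917 m
residual clearance needed = 0.2500+0.0500+0.0800 = 0.3800 m
S_min ≈ 0.0950+0.3760+0.8917+0.3800  ⇒  S_min = 1673/960 m

S_min = 1673/960 m = 1.7427 m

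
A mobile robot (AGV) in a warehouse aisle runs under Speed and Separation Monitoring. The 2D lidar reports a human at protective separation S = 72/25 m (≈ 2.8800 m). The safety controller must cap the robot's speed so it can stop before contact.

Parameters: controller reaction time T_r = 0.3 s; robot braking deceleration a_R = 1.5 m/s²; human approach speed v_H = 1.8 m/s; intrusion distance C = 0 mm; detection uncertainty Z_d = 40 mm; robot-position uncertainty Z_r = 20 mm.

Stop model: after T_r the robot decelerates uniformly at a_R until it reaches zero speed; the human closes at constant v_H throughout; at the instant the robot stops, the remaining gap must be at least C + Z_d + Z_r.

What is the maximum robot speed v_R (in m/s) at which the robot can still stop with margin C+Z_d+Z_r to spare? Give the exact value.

v_R_max = 6/5 m/s = 1.2000 m/s

quadratic (1/3)·v² + (3/2)·v + (-57/25) = 0
  disc = (3/2)² − 4·(1/3)·(-57/25) = 529/100 ; √disc = 23/10
  v_R = (−(3/2) + 23/10) / (2·(1/3)) = 6/5 m/s
check:
stop time T_s = (6/5)/(3/2) = 0.8000 s
reaction-phase robot travel = 1.2000·0.3000 = 0.3600 m
braking distance = 1.2000²/(2·1.5000) = 0.4800 m
human closes 1.8000·1.1000 = 1.9800 m
margins: 0.0000+0.0400+0.0200 = 0.0600 m
sum ≈ 0.3600+0.4800+1.9800+0.0600 ≈ 2.8800 m = S ✓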